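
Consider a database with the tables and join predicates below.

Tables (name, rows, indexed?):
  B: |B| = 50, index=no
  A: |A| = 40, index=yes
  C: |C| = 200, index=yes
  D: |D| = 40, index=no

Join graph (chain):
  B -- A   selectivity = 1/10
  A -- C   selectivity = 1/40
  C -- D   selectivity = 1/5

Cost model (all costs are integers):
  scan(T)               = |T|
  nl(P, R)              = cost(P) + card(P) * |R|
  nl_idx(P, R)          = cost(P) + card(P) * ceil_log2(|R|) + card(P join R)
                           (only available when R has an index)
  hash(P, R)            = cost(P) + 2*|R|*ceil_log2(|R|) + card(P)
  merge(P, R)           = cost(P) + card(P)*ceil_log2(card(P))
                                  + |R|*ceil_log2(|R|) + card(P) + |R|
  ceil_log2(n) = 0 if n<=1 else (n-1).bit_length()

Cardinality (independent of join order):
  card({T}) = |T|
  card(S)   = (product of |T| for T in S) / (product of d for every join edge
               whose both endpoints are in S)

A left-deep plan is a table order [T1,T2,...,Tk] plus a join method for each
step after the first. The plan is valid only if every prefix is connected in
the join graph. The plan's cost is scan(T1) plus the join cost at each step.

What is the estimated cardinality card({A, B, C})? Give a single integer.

Tables in S: A(40), B(50), C(200)
Edges inside S: B-A(d=10), A-C(d=40)
numerator = 40 * 50 * 200 = 400000
denominator = 10 * 40 = 400
card(S) = 400000 / 400 = 1000

1000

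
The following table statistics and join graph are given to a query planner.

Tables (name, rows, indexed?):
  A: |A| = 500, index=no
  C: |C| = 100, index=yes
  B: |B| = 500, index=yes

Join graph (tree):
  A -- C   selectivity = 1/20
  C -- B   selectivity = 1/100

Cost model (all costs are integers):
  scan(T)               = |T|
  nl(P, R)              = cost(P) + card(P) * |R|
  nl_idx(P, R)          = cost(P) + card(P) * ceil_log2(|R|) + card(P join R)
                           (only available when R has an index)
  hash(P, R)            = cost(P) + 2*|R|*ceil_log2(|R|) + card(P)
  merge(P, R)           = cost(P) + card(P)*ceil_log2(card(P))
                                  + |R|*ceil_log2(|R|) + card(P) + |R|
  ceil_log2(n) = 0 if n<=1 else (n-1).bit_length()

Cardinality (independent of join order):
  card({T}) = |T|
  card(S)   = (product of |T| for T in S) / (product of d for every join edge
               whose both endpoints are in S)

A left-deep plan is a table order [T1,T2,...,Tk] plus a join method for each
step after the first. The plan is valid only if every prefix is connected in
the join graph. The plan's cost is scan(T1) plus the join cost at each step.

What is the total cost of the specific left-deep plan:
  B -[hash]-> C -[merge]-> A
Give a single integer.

12400

step 1: scan B: cost=500, card=500
step 2: join C via hash
    card(P join C) = 500*100/(100) = 500
    cost = 500 + 2*100*7 + 500 = 2400
step 3: join A via merge
    card(P join A) = 500*500/(20) = 12500
    cost = 2400 + 500*9 + 500*9 + 500 + 500 = 12400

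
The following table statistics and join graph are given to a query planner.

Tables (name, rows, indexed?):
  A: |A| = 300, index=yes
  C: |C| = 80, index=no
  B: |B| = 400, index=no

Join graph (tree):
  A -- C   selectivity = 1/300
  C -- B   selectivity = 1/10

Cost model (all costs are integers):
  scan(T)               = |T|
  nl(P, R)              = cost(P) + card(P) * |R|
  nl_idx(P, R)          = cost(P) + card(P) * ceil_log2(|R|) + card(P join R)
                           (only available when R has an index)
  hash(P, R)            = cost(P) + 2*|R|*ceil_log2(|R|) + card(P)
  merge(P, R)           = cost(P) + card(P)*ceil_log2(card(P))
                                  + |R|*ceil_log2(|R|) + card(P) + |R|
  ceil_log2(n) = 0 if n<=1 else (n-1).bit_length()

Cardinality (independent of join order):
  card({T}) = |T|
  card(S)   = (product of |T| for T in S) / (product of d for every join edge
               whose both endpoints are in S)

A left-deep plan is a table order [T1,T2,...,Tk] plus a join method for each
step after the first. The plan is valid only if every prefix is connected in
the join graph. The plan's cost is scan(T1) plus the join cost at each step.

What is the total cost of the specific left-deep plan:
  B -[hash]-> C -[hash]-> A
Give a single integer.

step 1: scan B: cost=400, card=400
step 2: join C via hash
    card(P join C) = 400*80/(10) = 3200
    cost = 400 + 2*80*7 + 400 = 1920
step 3: join A via hash
    card(P join A) = 3200*300/(300) = 3200
    cost = 1920 + 2*300*9 + 3200 = 10520

10520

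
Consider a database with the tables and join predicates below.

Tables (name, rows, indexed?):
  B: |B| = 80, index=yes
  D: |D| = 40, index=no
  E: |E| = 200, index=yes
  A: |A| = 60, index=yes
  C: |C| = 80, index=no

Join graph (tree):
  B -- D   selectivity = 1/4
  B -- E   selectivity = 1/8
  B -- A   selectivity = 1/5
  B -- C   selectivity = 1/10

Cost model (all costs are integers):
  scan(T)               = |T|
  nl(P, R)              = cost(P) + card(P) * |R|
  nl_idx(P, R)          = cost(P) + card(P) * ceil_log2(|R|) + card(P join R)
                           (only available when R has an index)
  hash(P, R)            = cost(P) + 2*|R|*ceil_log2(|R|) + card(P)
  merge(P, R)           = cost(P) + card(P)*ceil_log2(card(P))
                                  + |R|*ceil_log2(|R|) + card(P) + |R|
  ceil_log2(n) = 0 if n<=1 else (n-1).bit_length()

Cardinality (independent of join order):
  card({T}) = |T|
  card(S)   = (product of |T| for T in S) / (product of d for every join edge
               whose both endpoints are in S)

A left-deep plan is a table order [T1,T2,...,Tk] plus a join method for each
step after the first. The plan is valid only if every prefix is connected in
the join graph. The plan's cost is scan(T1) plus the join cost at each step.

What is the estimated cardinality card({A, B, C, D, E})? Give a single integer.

Tables in S: A(60), B(80), C(80), D(40), E(200)
Edges inside S: B-D(d=4), B-E(d=8), B-A(d=5), B-C(d=10)
numerator = 60 * 80 * 80 * 40 * 200 = 3072000000
denominator = 4 * 8 * 5 * 10 = 1600
card(S) = 3072000000 / 1600 = 1920000

1920000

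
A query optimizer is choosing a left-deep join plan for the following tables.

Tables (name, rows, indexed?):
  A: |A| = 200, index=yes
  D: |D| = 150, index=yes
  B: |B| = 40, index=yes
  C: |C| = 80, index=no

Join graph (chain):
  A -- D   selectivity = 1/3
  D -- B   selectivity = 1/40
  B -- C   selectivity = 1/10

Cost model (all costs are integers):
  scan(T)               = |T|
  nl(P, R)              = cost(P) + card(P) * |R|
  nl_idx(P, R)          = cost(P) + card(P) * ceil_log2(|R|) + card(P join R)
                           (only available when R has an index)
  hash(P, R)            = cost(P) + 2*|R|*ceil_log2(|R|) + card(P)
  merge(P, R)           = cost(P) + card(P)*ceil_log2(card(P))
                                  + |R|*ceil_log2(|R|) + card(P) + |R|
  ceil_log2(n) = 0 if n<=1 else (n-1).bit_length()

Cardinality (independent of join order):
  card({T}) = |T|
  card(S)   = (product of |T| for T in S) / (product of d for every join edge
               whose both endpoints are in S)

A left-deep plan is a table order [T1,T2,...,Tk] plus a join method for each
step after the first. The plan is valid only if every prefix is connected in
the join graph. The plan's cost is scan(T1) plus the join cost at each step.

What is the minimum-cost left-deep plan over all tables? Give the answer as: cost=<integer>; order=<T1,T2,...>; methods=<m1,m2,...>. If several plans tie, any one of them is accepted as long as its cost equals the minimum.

Selinger DP (subsets sized 1..n):
  {A}: scan cost=200, card=200
  {D}: scan cost=150, card=150
  {B}: scan cost=40, card=40
  {C}: scan cost=80, card=80
  {AD}: card=10000; try (D,hash)→2800, (A,merge)→3300, (D,merge)→3350, (A,hash)→3500, (A,nl_idx)→11350, (D,nl_idx)→11800 …(+2); best=2800 via (D,hash)
  {BD}: card=150; try (D,nl_idx)→510, (B,hash)→780, (B,nl_idx)→1200, (D,merge)→1670, (B,merge)→1780, (D,hash)→2480 …(+2); best=510 via (D,nl_idx)
  {BC}: card=320; try (B,hash)→640, (B,nl_idx)→880, (C,merge)→960, (B,merge)→1000, (C,hash)→1200, (C,nl)→3240 …(+1); best=640 via (B,hash)
  {ABD}: card=10000; try (A,merge)→3660, (A,hash)→3860, (A,nl_idx)→11710, (B,hash)→13280, (A,nl)→30510, (B,nl_idx)→72800 …(+2); best=3660 via (A,merge)
  {BCD}: card=1200; try (C,hash)→1780, (C,merge)→2500, (D,hash)→3360, (D,nl_idx)→4400, (D,merge)→5190, (C,nl)→12510 …(+1); best=1780 via (C,hash)
  {ABCD}: card=80000; try (A,hash)→6180, (C,hash)→14780, (A,merge)→17980, (A,nl_idx)→91380, (C,merge)→154300, (A,nl)→241780 …(+1); best=6180 via (A,hash)

cost=6180; order=B,D,C,A; methods=nl_idx,hash,hash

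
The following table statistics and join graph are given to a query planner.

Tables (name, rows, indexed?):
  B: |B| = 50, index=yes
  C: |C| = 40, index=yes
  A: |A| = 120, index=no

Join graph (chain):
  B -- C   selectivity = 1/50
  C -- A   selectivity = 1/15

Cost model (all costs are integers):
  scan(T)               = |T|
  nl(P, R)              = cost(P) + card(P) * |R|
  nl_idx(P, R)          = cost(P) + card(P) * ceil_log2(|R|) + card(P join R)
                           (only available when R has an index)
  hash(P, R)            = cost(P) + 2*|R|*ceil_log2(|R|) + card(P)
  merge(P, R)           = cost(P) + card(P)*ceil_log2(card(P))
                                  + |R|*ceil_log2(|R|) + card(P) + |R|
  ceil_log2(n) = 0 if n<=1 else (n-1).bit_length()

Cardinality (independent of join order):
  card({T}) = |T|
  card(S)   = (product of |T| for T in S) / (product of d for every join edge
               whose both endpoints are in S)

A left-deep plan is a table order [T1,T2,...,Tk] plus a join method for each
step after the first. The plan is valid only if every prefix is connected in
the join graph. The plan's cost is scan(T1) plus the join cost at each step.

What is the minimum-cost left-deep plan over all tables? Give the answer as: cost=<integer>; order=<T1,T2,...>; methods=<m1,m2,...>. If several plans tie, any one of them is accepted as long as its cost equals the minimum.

Selinger DP (subsets sized 1..n):
  {B}: scan cost=50, card=50
  {C}: scan cost=40, card=40
  {A}: scan cost=120, card=120
  {BC}: card=40; try (B,nl_idx)→320, (C,nl_idx)→390, (C,hash)→580, (B,merge)→670, (C,merge)→680, (B,hash)→680 …(+2); best=320 via (B,nl_idx)
  {AC}: card=320; try (C,hash)→720, (C,nl_idx)→1160, (A,merge)→1280, (C,merge)→1360, (A,hash)→1760, (A,nl)→4840 …(+1); best=720 via (C,hash)
  {ABC}: card=320; try (A,merge)→1560, (B,hash)→1640, (A,hash)→2040, (B,nl_idx)→2960, (B,merge)→4270, (A,nl)→5120 …(+1); best=1560 via (A,merge)

cost=1560; order=C,B,A; methods=nl_idx,merge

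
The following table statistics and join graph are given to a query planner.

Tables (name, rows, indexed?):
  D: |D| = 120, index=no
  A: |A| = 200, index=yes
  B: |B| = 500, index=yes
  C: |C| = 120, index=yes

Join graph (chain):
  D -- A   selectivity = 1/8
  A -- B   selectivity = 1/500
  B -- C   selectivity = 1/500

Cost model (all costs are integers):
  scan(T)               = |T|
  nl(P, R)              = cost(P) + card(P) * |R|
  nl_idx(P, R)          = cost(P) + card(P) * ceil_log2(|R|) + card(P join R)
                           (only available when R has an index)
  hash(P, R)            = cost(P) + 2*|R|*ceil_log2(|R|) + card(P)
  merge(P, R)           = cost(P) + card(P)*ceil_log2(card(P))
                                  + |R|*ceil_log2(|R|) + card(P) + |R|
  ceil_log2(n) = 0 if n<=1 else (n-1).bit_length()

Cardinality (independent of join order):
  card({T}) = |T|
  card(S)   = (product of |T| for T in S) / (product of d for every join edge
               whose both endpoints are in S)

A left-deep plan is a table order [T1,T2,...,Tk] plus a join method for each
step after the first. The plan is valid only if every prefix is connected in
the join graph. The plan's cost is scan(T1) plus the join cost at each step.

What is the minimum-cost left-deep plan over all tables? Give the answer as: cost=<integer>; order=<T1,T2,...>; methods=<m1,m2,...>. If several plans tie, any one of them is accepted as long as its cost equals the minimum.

cost=3624; order=C,B,A,D; methods=nl_idx,nl_idx,merge

Selinger DP (subsets sized 1..n):
  {D}: scan cost=120, card=120
  {A}: scan cost=200, card=200
  {B}: scan cost=500, card=500
  {C}: scan cost=120, card=120
  {AD}: card=3000; try (D,hash)→2080, (A,merge)→2880, (D,merge)→2960, (A,hash)→3440, (A,nl_idx)→4080, (A,nl)→24120 …(+1); best=2080 via (D,hash)
  {AB}: card=200; try (B,nl_idx)→2200, (A,hash)→4200, (A,nl_idx)→4700, (B,merge)→7000, (A,merge)→7300, (B,hash)→9400 …(+2); best=2200 via (B,nl_idx)
  {BC}: card=120; try (B,nl_idx)→1320, (C,hash)→2680, (C,nl_idx)→4120, (B,merge)→6080, (C,merge)→6460, (B,hash)→9240 …(+2); best=1320 via (B,nl_idx)
  {ABD}: card=3000; try (D,hash)→4080, (D,merge)→4960, (B,hash)→14080, (D,nl)→26200, (B,nl_idx)→32080, (B,merge)→46080 …(+1); best=4080 via (D,hash)
  {ABC}: card=48; try (A,nl_idx)→2328, (C,nl_idx)→3648, (C,hash)→4080, (A,merge)→4080, (A,hash)→4640, (C,merge)→4960 …(+2); best=2328 via (A,nl_idx)
  {ABCD}: card=720; try (D,merge)→3624, (D,hash)→4056, (D,nl)→8088, (C,hash)→8760, (C,nl_idx)→25800, (C,merge)→44040 …(+1); best=3624 via (D,merge)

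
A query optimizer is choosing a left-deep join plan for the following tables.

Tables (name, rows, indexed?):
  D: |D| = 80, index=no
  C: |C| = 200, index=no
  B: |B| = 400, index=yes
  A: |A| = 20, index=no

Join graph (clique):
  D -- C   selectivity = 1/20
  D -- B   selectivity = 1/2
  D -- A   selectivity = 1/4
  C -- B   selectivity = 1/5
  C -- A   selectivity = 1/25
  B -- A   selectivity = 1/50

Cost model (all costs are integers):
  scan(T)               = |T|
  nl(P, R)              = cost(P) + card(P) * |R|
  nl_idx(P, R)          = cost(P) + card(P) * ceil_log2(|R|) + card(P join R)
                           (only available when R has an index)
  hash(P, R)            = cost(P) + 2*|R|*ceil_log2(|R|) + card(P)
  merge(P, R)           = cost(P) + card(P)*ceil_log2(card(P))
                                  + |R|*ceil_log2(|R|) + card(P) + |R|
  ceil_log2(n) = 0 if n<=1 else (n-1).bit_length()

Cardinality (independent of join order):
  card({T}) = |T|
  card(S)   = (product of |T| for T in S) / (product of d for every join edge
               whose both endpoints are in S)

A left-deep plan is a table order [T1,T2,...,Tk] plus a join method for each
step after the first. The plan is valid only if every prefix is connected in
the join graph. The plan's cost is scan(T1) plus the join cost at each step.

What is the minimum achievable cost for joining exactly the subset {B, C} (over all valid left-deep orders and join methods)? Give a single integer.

4000

Selinger DP over subsets of {B,C}:
  {C}: scan cost=200, card=200
  {B}: scan cost=400, card=400
  {BC}: card=16000; try (C,hash)→4000, (B,merge)→6000, (C,merge)→6200, (B,hash)→7600, (B,nl_idx)→18000, (B,nl)→80200 …(+1); best=4000 via (C,hash)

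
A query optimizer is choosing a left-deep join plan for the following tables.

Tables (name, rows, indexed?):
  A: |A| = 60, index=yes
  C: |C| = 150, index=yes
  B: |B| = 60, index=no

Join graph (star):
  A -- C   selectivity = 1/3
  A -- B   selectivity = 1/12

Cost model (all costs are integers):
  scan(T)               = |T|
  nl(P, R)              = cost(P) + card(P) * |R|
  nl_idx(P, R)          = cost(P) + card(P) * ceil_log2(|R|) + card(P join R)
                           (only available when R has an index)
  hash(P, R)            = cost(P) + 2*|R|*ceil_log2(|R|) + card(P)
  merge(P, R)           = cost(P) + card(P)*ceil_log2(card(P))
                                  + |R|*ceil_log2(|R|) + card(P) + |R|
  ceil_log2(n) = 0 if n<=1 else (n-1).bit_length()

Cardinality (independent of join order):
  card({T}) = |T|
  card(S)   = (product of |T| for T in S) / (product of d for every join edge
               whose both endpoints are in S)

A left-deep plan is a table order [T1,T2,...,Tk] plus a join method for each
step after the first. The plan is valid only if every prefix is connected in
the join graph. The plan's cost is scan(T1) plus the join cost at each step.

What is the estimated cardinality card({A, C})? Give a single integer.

Tables in S: A(60), C(150)
Edges inside S: A-C(d=3)
numerator = 60 * 150 = 9000
denominator = 3 = 3
card(S) = 9000 / 3 = 3000

3000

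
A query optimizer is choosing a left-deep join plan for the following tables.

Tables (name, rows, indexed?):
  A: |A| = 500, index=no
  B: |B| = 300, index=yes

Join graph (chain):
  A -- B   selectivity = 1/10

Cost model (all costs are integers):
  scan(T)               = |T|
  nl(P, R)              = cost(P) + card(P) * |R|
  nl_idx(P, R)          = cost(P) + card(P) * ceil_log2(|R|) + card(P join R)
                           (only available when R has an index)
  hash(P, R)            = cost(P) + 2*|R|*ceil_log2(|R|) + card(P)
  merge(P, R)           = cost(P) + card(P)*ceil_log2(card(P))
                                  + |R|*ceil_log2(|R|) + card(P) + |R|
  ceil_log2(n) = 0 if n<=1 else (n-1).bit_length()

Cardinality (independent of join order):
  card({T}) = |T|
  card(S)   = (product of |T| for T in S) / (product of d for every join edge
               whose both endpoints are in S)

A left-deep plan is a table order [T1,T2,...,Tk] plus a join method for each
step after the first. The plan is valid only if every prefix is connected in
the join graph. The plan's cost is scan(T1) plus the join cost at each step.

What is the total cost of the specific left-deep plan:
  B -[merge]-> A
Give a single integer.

8300

step 1: scan B: cost=300, card=300
step 2: join A via merge
    card(P join A) = 300*500/(10) = 15000
    cost = 300 + 300*9 + 500*9 + 300 + 500 = 8300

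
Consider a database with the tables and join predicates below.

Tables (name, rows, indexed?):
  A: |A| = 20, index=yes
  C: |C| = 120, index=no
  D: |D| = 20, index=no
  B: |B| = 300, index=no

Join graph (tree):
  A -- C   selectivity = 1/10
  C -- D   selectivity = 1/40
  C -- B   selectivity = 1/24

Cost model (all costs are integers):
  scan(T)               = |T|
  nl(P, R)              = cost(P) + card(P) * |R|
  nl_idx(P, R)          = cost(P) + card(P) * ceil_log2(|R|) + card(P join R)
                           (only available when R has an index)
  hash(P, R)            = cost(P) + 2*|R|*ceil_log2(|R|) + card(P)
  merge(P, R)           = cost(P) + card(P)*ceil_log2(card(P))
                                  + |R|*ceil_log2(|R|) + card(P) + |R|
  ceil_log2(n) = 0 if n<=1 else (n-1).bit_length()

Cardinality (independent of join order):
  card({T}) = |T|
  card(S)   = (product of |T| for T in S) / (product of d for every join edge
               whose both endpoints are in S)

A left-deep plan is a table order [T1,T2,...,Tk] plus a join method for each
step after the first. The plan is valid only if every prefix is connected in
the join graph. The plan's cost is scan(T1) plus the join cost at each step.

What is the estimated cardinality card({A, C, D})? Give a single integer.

Tables in S: A(20), C(120), D(20)
Edges inside S: A-C(d=10), C-D(d=40)
numerator = 20 * 120 * 20 = 48000
denominator = 10 * 40 = 400
card(S) = 48000 / 400 = 120

120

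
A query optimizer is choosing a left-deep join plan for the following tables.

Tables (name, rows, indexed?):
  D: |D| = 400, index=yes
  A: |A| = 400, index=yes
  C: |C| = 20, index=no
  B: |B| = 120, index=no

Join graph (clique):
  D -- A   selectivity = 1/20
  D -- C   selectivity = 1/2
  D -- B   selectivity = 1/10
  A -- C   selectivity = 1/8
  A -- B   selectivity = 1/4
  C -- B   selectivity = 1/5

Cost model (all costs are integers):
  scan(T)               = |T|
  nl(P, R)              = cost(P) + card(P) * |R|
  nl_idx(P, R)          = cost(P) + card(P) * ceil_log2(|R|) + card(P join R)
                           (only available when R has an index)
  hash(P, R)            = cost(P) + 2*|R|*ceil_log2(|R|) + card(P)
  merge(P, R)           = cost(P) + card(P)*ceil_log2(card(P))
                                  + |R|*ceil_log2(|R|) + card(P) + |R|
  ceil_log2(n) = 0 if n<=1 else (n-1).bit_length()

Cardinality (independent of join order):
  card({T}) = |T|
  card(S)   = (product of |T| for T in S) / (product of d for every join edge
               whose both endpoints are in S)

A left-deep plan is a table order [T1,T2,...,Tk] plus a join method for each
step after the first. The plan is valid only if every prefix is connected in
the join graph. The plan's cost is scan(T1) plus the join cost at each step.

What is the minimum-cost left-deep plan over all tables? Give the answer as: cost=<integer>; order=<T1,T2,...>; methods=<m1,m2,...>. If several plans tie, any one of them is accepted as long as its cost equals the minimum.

Selinger DP (subsets sized 1..n):
  {D}: scan cost=400, card=400
  {A}: scan cost=400, card=400
  {C}: scan cost=20, card=20
  {B}: scan cost=120, card=120
  {AD}: card=8000; try (D,hash)→8000, (A,hash)→8000, (D,merge)→8400, (A,merge)→8400, (D,nl_idx)→12000, (A,nl_idx)→12000 …(+2); best=8000 via (D,hash)
  {CD}: card=4000; try (C,hash)→1000, (D,merge)→4140, (D,nl_idx)→4200, (C,merge)→4520, (D,hash)→7240, (D,nl)→8020 …(+1); best=1000 via (C,hash)
  {BD}: card=4800; try (B,hash)→2480, (D,merge)→5080, (B,merge)→5360, (D,nl_idx)→6000, (D,hash)→7440, (D,nl)→48120 …(+1); best=2480 via (B,hash)
  {AC}: card=1000; try (C,hash)→1000, (A,nl_idx)→1200, (A,merge)→4140, (C,merge)→4520, (A,hash)→7240, (A,nl)→8020 …(+1); best=1000 via (C,hash)
  {AB}: card=12000; try (B,hash)→2480, (A,merge)→5080, (B,merge)→5360, (A,hash)→7440, (A,nl_idx)→13200, (A,nl)→48120 …(+1); best=2480 via (B,hash)
  {BC}: card=480; try (C,hash)→440, (B,merge)→1100, (C,merge)→1200, (B,hash)→1720, (B,nl)→2420, (C,nl)→2520; best=440 via (C,hash)
  {ACD}: card=10000; try (D,hash)→9200, (A,hash)→12200, (D,merge)→16000, (C,hash)→16200, (D,nl_idx)→20000, (A,nl_idx)→47000 …(+5); best=9200 via (D,hash)
  {ABD}: card=24000; try (A,hash)→14480, (B,hash)→17680, (D,hash)→21680, (A,nl_idx)→69680, (A,merge)→73680, (B,merge)→120960 …(+5); best=14480 via (A,hash)
  {BCD}: card=9600; try (B,hash)→6680, (C,hash)→7480, (D,hash)→8120, (D,merge)→9240, (D,nl_idx)→14360, (B,merge)→53960 …(+4); best=6680 via (B,hash)
  {ABC}: card=6000; try (B,hash)→3680, (A,hash)→8120, (A,merge)→9240, (A,nl_idx)→10760, (B,merge)→12960, (C,hash)→14680 …(+4); best=3680 via (B,hash)
  {ABCD}: card=6000; try (D,hash)→16880, (B,hash)→20880, (A,hash)→23480, (C,hash)→38680, (D,nl_idx)→63680, (D,merge)→91680 …(+8); best=16880 via (D,hash)

cost=16880; order=A,C,B,D; methods=hash,hash,hash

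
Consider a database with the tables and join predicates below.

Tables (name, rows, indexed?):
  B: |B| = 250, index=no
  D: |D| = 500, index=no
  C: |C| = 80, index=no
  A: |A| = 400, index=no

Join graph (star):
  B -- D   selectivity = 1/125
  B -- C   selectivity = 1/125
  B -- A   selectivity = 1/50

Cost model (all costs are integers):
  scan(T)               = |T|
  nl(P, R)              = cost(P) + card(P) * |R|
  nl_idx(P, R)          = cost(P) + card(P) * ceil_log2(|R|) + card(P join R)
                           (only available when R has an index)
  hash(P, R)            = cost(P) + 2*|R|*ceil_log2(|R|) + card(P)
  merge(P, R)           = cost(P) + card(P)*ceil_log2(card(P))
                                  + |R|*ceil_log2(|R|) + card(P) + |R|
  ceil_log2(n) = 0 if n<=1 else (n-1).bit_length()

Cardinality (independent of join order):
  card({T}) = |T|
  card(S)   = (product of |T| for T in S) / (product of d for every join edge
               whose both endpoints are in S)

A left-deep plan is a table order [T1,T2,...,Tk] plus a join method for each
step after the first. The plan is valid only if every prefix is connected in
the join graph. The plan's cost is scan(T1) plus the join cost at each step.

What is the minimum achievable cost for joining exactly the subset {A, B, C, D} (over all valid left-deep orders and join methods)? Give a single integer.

14960

Selinger DP over subsets of {A,B,C,D}:
  {B}: scan cost=250, card=250
  {D}: scan cost=500, card=500
  {C}: scan cost=80, card=80
  {A}: scan cost=400, card=400
  {BD}: card=1000; try (B,hash)→5000, (D,merge)→7500, (B,merge)→7750, (D,hash)→9500, (D,nl)→125250, (B,nl)→125500; best=5000 via (B,hash)
  {BC}: card=160; try (C,hash)→1620, (B,merge)→2970, (C,merge)→3140, (B,hash)→4160, (B,nl)→20080, (C,nl)→20250; best=1620 via (C,hash)
  {AB}: card=2000; try (B,hash)→4800, (A,merge)→6500, (B,merge)→6650, (A,hash)→7700, (A,nl)→100250, (B,nl)→100400; best=4800 via (B,hash)
  {BCD}: card=640; try (C,hash)→7120, (D,merge)→8060, (D,hash)→10780, (C,merge)→16640, (D,nl)→81620, (C,nl)→85000; best=7120 via (C,hash)
  {ABD}: card=8000; try (A,hash)→13200, (D,hash)→15800, (A,merge)→20000, (D,merge)→33800, (A,nl)→405000, (D,nl)→1004800; best=13200 via (A,hash)
  {ABC}: card=1280; try (A,merge)→7060, (C,hash)→7920, (A,hash)→8980, (C,merge)→29440, (A,nl)→65620, (C,nl)→164800; best=7060 via (A,merge)
  {ABCD}: card=5120; try (A,hash)→14960, (D,hash)→17340, (A,merge)→18160, (C,hash)→22320, (D,merge)→27420, (C,merge)→125840 …(+3); best=14960 via (A,hash)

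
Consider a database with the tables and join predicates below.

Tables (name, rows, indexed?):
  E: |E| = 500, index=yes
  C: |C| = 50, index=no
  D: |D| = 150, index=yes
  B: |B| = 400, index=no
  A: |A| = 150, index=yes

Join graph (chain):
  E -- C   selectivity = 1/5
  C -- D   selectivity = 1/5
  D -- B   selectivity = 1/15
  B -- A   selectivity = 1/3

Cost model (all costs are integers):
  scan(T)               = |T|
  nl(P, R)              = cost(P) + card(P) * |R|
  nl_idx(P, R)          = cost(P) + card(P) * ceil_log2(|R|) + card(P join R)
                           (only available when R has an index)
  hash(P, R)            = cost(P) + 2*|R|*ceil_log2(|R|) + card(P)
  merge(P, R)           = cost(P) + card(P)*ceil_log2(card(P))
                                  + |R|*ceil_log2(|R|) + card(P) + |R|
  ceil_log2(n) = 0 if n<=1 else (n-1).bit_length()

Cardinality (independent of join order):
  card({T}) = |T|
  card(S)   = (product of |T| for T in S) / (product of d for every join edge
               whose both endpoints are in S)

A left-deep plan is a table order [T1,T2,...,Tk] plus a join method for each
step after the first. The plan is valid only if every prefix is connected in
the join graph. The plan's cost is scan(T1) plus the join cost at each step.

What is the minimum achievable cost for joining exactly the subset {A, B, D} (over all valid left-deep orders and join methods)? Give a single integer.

Selinger DP over subsets of {A,B,D}:
  {D}: scan cost=150, card=150
  {B}: scan cost=400, card=400
  {A}: scan cost=150, card=150
  {BD}: card=4000; try (D,hash)→3200, (B,merge)→5500, (D,merge)→5750, (B,hash)→7500, (D,nl_idx)→7600, (B,nl)→60150 …(+1); best=3200 via (D,hash)
  {AB}: card=20000; try (A,hash)→3200, (B,merge)→5500, (A,merge)→5750, (B,hash)→7500, (A,nl_idx)→23600, (B,nl)→60150 …(+1); best=3200 via (A,hash)
  {ABD}: card=200000; try (A,hash)→9600, (D,hash)→25600, (A,merge)→56550, (A,nl_idx)→235200, (D,merge)→324550, (D,nl_idx)→363200 …(+2); best=9600 via (A,hash)

9600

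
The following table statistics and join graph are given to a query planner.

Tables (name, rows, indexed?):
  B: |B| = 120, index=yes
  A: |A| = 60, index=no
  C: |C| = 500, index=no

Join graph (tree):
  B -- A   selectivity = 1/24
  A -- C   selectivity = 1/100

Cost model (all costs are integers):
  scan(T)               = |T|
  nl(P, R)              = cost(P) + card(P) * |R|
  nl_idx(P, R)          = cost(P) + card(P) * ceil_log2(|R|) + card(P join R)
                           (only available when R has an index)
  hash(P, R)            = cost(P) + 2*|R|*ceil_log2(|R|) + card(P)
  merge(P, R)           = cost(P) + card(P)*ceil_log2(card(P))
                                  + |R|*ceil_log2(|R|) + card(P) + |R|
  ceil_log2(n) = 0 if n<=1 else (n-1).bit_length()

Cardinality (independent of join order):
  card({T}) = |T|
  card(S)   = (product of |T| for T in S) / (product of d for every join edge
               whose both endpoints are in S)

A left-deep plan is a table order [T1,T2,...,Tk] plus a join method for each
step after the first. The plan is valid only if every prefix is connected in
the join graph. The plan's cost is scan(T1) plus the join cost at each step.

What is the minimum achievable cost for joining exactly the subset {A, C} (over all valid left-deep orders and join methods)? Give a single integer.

Selinger DP over subsets of {A,C}:
  {A}: scan cost=60, card=60
  {C}: scan cost=500, card=500
  {AC}: card=300; try (A,hash)→1720, (C,merge)→5480, (A,merge)→5920, (C,hash)→9120, (C,nl)→30060, (A,nl)→30500; best=1720 via (A,hash)

1720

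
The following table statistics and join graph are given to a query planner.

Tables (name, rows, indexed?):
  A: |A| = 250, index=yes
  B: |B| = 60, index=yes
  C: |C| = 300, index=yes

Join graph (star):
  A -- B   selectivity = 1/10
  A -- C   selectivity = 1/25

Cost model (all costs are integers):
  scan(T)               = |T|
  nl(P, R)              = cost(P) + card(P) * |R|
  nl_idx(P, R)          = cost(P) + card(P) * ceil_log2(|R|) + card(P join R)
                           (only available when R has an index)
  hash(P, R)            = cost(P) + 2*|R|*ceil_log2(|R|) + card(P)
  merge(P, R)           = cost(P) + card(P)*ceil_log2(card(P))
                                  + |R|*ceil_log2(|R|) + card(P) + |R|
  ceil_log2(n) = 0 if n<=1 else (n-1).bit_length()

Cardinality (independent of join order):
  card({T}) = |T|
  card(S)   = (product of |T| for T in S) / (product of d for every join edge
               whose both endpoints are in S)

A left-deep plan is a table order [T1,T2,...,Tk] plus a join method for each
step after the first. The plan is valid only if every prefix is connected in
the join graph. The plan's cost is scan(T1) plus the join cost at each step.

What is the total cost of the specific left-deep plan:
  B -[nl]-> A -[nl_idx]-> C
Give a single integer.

step 1: scan B: cost=60, card=60
step 2: join A via nl
    card(P join A) = 60*250/(10) = 1500
    cost = 60 + 60*250 = 15060
step 3: join C via nl_idx
    card(P join C) = 1500*300/(25) = 18000
    cost = 15060 + 1500*9 + 18000 = 46560

46560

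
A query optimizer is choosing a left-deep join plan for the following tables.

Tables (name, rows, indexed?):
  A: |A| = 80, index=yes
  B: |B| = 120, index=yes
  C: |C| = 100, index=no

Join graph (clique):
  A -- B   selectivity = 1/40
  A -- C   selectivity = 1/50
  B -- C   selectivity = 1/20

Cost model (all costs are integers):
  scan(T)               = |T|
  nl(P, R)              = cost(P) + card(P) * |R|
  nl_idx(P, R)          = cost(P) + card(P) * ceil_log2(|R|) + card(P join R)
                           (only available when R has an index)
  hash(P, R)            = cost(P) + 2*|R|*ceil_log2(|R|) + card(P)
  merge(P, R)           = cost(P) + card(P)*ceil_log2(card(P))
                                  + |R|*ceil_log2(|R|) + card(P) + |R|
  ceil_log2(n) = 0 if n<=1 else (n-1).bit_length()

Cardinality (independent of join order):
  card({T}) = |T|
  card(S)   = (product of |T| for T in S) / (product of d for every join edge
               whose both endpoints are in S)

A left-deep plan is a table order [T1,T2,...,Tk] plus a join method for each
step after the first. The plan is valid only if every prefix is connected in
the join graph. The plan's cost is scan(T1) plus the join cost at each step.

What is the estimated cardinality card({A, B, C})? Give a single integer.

24

Tables in S: A(80), B(120), C(100)
Edges inside S: A-B(d=40), A-C(d=50), B-C(d=20)
numerator = 80 * 120 * 100 = 960000
denominator = 40 * 50 * 20 = 40000
card(S) = 960000 / 40000 = 24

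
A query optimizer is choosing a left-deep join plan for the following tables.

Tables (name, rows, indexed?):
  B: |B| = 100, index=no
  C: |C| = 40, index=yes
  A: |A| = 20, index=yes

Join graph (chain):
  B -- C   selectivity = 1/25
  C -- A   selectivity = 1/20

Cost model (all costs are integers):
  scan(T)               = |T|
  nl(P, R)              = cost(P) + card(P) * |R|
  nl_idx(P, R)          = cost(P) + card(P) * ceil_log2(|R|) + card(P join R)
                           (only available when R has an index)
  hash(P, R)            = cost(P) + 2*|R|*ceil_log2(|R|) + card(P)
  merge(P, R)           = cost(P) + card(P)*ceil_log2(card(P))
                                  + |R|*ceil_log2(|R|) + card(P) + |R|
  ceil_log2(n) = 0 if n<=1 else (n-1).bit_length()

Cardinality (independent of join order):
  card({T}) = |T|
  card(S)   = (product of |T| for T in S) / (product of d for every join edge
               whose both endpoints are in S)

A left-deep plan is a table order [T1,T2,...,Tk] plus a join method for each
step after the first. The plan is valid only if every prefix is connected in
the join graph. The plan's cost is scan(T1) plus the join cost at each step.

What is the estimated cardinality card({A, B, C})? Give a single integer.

160

Tables in S: A(20), B(100), C(40)
Edges inside S: B-C(d=25), C-A(d=20)
numerator = 20 * 100 * 40 = 80000
denominator = 25 * 20 = 500
card(S) = 80000 / 500 = 160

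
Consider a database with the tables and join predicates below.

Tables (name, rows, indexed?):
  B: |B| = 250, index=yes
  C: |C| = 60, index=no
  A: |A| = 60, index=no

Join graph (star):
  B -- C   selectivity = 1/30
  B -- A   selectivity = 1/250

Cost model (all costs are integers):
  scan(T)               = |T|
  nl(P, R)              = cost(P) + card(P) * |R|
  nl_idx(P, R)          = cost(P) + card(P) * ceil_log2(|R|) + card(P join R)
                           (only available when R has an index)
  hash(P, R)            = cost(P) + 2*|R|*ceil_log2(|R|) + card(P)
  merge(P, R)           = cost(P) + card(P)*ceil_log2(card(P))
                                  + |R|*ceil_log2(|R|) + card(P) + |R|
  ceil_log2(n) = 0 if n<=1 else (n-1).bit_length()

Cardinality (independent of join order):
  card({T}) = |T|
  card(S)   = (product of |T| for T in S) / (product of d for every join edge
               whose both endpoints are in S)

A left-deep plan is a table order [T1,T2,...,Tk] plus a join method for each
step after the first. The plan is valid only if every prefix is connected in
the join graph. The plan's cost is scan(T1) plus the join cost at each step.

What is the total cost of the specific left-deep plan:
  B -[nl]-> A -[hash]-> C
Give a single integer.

16030

step 1: scan B: cost=250, card=250
step 2: join A via nl
    card(P join A) = 250*60/(250) = 60
    cost = 250 + 250*60 = 15250
step 3: join C via hash
    card(P join C) = 60*60/(30) = 120
    cost = 15250 + 2*60*6 + 60 = 16030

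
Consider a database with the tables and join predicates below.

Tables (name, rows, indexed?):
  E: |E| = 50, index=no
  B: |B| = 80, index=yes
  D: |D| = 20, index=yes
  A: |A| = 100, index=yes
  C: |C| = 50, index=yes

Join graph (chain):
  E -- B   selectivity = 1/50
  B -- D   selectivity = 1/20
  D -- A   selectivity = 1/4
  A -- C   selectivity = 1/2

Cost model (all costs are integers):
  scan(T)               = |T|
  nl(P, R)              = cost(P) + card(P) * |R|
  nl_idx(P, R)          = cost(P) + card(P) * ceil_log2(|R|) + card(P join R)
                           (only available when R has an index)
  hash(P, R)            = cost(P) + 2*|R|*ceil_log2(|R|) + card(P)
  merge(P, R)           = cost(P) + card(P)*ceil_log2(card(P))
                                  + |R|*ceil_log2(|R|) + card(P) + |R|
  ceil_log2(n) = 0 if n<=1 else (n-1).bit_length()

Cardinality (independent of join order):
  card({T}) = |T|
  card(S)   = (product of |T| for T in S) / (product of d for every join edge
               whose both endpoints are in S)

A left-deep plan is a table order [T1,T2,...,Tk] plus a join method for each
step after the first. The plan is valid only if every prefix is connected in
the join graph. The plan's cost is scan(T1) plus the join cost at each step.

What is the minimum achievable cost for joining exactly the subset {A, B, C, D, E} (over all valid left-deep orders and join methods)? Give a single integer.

Selinger DP over subsets of {A,B,C,D,E}:
  {E}: scan cost=50, card=50
  {B}: scan cost=80, card=80
  {D}: scan cost=20, card=20
  {A}: scan cost=100, card=100
  {C}: scan cost=50, card=50
  {BE}: card=80; try (B,nl_idx)→480, (E,hash)→760, (B,merge)→1040, (E,merge)→1070, (B,hash)→1220, (B,nl)→4050 …(+1); best=480 via (B,nl_idx)
  {BD}: card=80; try (B,nl_idx)→240, (D,hash)→360, (D,nl_idx)→560, (B,merge)→780, (D,merge)→840, (B,hash)→1160 …(+2); best=240 via (B,nl_idx)
  {AD}: card=500; try (D,hash)→400, (A,nl_idx)→660, (A,merge)→940, (D,merge)→1020, (D,nl_idx)→1100, (A,hash)→1440 …(+2); best=400 via (D,hash)
  {AC}: card=2500; try (C,hash)→800, (A,merge)→1200, (C,merge)→1250, (A,hash)→1500, (A,nl_idx)→2900, (C,nl_idx)→3200 …(+2); best=800 via (C,hash)
  {BDE}: card=80; try (D,hash)→760, (E,hash)→920, (D,nl_idx)→960, (E,merge)→1230, (D,merge)→1240, (D,nl)→2080 …(+1); best=760 via (D,hash)
  {ABD}: card=2000; try (A,merge)→1680, (A,hash)→1720, (B,hash)→2020, (A,nl_idx)→2800, (B,nl_idx)→5900, (B,merge)→6040 …(+2); best=1680 via (A,merge)
  {ACD}: card=12500; try (C,hash)→1500, (D,hash)→3500, (C,merge)→5750, (C,nl_idx)→15900, (C,nl)→25400, (D,nl_idx)→25800 …(+2); best=1500 via (C,hash)
  {ABDE}: card=2000; try (A,merge)→2200, (A,hash)→2240, (A,nl_idx)→3320, (E,hash)→4280, (A,nl)→8760, (E,merge)→26030 …(+1); best=2200 via (A,merge)
  {ABCD}: card=50000; try (C,hash)→4280, (B,hash)→15120, (C,merge)→26030, (C,nl_idx)→63680, (C,nl)→101680, (B,nl_idx)→139000 …(+2); best=4280 via (C,hash)
  {ABCDE}: card=50000; try (C,hash)→4800, (C,merge)→26550, (E,hash)→54880, (C,nl_idx)→64200, (C,nl)→102200, (E,merge)→854630 …(+1); best=4800 via (C,hash)

4800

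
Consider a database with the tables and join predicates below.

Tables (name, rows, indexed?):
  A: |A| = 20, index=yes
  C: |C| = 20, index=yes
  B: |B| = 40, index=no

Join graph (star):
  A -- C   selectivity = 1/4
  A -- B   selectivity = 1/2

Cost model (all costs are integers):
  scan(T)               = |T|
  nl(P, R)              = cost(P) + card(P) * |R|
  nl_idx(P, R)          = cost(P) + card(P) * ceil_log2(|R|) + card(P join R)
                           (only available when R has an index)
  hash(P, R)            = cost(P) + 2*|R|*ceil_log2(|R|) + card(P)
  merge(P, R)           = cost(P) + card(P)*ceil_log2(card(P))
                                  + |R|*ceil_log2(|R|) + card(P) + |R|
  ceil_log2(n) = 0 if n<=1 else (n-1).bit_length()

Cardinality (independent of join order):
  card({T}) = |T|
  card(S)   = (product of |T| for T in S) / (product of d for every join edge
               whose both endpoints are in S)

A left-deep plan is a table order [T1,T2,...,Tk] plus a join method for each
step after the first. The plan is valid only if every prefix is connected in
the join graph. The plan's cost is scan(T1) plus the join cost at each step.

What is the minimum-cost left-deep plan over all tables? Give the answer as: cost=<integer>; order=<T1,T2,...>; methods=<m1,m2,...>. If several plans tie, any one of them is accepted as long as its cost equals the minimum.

Selinger DP (subsets sized 1..n):
  {A}: scan cost=20, card=20
  {C}: scan cost=20, card=20
  {B}: scan cost=40, card=40
  {AC}: card=100; try (C,nl_idx)→220, (A,nl_idx)→220, (C,hash)→240, (A,hash)→240, (C,merge)→260, (A,merge)→260 …(+2); best=220 via (C,nl_idx)
  {AB}: card=400; try (A,hash)→280, (B,merge)→420, (A,merge)→440, (B,hash)→520, (A,nl_idx)→640, (B,nl)→820 …(+1); best=280 via (A,hash)
  {ABC}: card=2000; try (B,hash)→800, (C,hash)→880, (B,merge)→1300, (B,nl)→4220, (C,nl_idx)→4280, (C,merge)→4400 …(+1); best=800 via (B,hash)

cost=800; order=A,C,B; methods=nl_idx,hash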